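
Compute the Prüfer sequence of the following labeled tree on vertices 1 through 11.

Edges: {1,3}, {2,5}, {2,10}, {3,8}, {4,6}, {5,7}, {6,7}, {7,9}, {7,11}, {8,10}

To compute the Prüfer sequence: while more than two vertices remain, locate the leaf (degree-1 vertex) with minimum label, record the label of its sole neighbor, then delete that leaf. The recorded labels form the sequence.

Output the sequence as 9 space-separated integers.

Answer: 3 8 6 7 10 7 2 5 7

Derivation:
Step 1: leaves = {1,4,9,11}. Remove smallest leaf 1, emit neighbor 3.
Step 2: leaves = {3,4,9,11}. Remove smallest leaf 3, emit neighbor 8.
Step 3: leaves = {4,8,9,11}. Remove smallest leaf 4, emit neighbor 6.
Step 4: leaves = {6,8,9,11}. Remove smallest leaf 6, emit neighbor 7.
Step 5: leaves = {8,9,11}. Remove smallest leaf 8, emit neighbor 10.
Step 6: leaves = {9,10,11}. Remove smallest leaf 9, emit neighbor 7.
Step 7: leaves = {10,11}. Remove smallest leaf 10, emit neighbor 2.
Step 8: leaves = {2,11}. Remove smallest leaf 2, emit neighbor 5.
Step 9: leaves = {5,11}. Remove smallest leaf 5, emit neighbor 7.
Done: 2 vertices remain (7, 11). Sequence = [3 8 6 7 10 7 2 5 7]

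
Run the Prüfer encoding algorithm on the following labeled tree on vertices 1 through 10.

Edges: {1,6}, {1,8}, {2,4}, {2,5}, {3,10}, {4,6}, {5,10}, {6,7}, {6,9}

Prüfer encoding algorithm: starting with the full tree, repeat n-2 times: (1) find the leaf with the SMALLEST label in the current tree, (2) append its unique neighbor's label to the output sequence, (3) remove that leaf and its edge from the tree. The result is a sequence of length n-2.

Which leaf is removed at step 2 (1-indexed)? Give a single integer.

Answer: 7

Derivation:
Step 1: current leaves = {3,7,8,9}. Remove leaf 3 (neighbor: 10).
Step 2: current leaves = {7,8,9,10}. Remove leaf 7 (neighbor: 6).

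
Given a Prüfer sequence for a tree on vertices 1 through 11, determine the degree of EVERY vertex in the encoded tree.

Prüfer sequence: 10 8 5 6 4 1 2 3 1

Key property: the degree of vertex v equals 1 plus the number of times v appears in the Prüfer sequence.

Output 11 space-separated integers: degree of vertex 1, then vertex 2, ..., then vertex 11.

Answer: 3 2 2 2 2 2 1 2 1 2 1

Derivation:
p_1 = 10: count[10] becomes 1
p_2 = 8: count[8] becomes 1
p_3 = 5: count[5] becomes 1
p_4 = 6: count[6] becomes 1
p_5 = 4: count[4] becomes 1
p_6 = 1: count[1] becomes 1
p_7 = 2: count[2] becomes 1
p_8 = 3: count[3] becomes 1
p_9 = 1: count[1] becomes 2
Degrees (1 + count): deg[1]=1+2=3, deg[2]=1+1=2, deg[3]=1+1=2, deg[4]=1+1=2, deg[5]=1+1=2, deg[6]=1+1=2, deg[7]=1+0=1, deg[8]=1+1=2, deg[9]=1+0=1, deg[10]=1+1=2, deg[11]=1+0=1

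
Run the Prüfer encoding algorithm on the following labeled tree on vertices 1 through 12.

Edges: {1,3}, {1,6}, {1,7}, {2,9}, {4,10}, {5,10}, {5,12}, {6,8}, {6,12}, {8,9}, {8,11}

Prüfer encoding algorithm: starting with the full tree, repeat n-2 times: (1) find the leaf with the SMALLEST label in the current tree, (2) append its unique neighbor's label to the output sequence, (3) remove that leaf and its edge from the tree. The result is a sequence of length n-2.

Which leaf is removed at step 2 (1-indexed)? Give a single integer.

Answer: 3

Derivation:
Step 1: current leaves = {2,3,4,7,11}. Remove leaf 2 (neighbor: 9).
Step 2: current leaves = {3,4,7,9,11}. Remove leaf 3 (neighbor: 1).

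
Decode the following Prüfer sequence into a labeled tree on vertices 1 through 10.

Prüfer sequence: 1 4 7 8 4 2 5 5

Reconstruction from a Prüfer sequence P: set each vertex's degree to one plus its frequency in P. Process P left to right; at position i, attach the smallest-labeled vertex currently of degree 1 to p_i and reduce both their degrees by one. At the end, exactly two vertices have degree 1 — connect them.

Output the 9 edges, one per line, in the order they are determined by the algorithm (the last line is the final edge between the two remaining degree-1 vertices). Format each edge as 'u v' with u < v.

Initial degrees: {1:2, 2:2, 3:1, 4:3, 5:3, 6:1, 7:2, 8:2, 9:1, 10:1}
Step 1: smallest deg-1 vertex = 3, p_1 = 1. Add edge {1,3}. Now deg[3]=0, deg[1]=1.
Step 2: smallest deg-1 vertex = 1, p_2 = 4. Add edge {1,4}. Now deg[1]=0, deg[4]=2.
Step 3: smallest deg-1 vertex = 6, p_3 = 7. Add edge {6,7}. Now deg[6]=0, deg[7]=1.
Step 4: smallest deg-1 vertex = 7, p_4 = 8. Add edge {7,8}. Now deg[7]=0, deg[8]=1.
Step 5: smallest deg-1 vertex = 8, p_5 = 4. Add edge {4,8}. Now deg[8]=0, deg[4]=1.
Step 6: smallest deg-1 vertex = 4, p_6 = 2. Add edge {2,4}. Now deg[4]=0, deg[2]=1.
Step 7: smallest deg-1 vertex = 2, p_7 = 5. Add edge {2,5}. Now deg[2]=0, deg[5]=2.
Step 8: smallest deg-1 vertex = 9, p_8 = 5. Add edge {5,9}. Now deg[9]=0, deg[5]=1.
Final: two remaining deg-1 vertices are 5, 10. Add edge {5,10}.

Answer: 1 3
1 4
6 7
7 8
4 8
2 4
2 5
5 9
5 10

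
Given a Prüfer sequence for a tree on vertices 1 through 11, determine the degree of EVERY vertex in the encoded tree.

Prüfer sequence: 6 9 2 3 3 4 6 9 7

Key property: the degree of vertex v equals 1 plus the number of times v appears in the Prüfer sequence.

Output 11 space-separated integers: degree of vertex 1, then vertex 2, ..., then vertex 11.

Answer: 1 2 3 2 1 3 2 1 3 1 1

Derivation:
p_1 = 6: count[6] becomes 1
p_2 = 9: count[9] becomes 1
p_3 = 2: count[2] becomes 1
p_4 = 3: count[3] becomes 1
p_5 = 3: count[3] becomes 2
p_6 = 4: count[4] becomes 1
p_7 = 6: count[6] becomes 2
p_8 = 9: count[9] becomes 2
p_9 = 7: count[7] becomes 1
Degrees (1 + count): deg[1]=1+0=1, deg[2]=1+1=2, deg[3]=1+2=3, deg[4]=1+1=2, deg[5]=1+0=1, deg[6]=1+2=3, deg[7]=1+1=2, deg[8]=1+0=1, deg[9]=1+2=3, deg[10]=1+0=1, deg[11]=1+0=1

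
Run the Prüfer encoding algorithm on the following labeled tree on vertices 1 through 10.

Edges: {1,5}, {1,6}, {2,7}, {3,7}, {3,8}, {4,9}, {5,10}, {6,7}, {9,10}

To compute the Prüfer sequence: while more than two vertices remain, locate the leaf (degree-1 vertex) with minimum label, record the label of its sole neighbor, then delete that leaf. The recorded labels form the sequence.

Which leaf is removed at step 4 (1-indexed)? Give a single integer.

Step 1: current leaves = {2,4,8}. Remove leaf 2 (neighbor: 7).
Step 2: current leaves = {4,8}. Remove leaf 4 (neighbor: 9).
Step 3: current leaves = {8,9}. Remove leaf 8 (neighbor: 3).
Step 4: current leaves = {3,9}. Remove leaf 3 (neighbor: 7).

Answer: 3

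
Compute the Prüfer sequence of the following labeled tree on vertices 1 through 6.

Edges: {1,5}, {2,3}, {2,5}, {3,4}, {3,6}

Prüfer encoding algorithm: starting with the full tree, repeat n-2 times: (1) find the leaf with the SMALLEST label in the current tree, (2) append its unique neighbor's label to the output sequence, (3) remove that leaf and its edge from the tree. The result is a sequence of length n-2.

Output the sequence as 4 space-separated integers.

Answer: 5 3 2 3

Derivation:
Step 1: leaves = {1,4,6}. Remove smallest leaf 1, emit neighbor 5.
Step 2: leaves = {4,5,6}. Remove smallest leaf 4, emit neighbor 3.
Step 3: leaves = {5,6}. Remove smallest leaf 5, emit neighbor 2.
Step 4: leaves = {2,6}. Remove smallest leaf 2, emit neighbor 3.
Done: 2 vertices remain (3, 6). Sequence = [5 3 2 3]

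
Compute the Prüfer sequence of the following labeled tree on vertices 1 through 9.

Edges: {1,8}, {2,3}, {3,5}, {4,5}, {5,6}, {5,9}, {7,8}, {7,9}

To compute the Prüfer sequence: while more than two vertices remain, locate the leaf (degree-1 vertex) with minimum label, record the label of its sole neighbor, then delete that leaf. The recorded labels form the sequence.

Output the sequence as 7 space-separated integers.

Answer: 8 3 5 5 5 9 7

Derivation:
Step 1: leaves = {1,2,4,6}. Remove smallest leaf 1, emit neighbor 8.
Step 2: leaves = {2,4,6,8}. Remove smallest leaf 2, emit neighbor 3.
Step 3: leaves = {3,4,6,8}. Remove smallest leaf 3, emit neighbor 5.
Step 4: leaves = {4,6,8}. Remove smallest leaf 4, emit neighbor 5.
Step 5: leaves = {6,8}. Remove smallest leaf 6, emit neighbor 5.
Step 6: leaves = {5,8}. Remove smallest leaf 5, emit neighbor 9.
Step 7: leaves = {8,9}. Remove smallest leaf 8, emit neighbor 7.
Done: 2 vertices remain (7, 9). Sequence = [8 3 5 5 5 9 7]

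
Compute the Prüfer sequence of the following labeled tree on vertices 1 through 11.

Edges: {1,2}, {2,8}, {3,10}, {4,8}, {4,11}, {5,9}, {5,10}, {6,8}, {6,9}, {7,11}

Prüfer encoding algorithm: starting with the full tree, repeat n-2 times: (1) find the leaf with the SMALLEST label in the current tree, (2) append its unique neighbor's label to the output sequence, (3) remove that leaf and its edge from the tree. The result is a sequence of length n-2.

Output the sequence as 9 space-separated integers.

Step 1: leaves = {1,3,7}. Remove smallest leaf 1, emit neighbor 2.
Step 2: leaves = {2,3,7}. Remove smallest leaf 2, emit neighbor 8.
Step 3: leaves = {3,7}. Remove smallest leaf 3, emit neighbor 10.
Step 4: leaves = {7,10}. Remove smallest leaf 7, emit neighbor 11.
Step 5: leaves = {10,11}. Remove smallest leaf 10, emit neighbor 5.
Step 6: leaves = {5,11}. Remove smallest leaf 5, emit neighbor 9.
Step 7: leaves = {9,11}. Remove smallest leaf 9, emit neighbor 6.
Step 8: leaves = {6,11}. Remove smallest leaf 6, emit neighbor 8.
Step 9: leaves = {8,11}. Remove smallest leaf 8, emit neighbor 4.
Done: 2 vertices remain (4, 11). Sequence = [2 8 10 11 5 9 6 8 4]

Answer: 2 8 10 11 5 9 6 8 4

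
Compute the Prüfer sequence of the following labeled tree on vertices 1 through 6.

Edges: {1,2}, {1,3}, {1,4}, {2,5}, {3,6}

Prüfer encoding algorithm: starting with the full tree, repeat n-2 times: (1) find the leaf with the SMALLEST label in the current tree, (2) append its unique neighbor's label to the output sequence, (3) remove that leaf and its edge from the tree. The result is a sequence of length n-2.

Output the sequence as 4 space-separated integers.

Answer: 1 2 1 3

Derivation:
Step 1: leaves = {4,5,6}. Remove smallest leaf 4, emit neighbor 1.
Step 2: leaves = {5,6}. Remove smallest leaf 5, emit neighbor 2.
Step 3: leaves = {2,6}. Remove smallest leaf 2, emit neighbor 1.
Step 4: leaves = {1,6}. Remove smallest leaf 1, emit neighbor 3.
Done: 2 vertices remain (3, 6). Sequence = [1 2 1 3]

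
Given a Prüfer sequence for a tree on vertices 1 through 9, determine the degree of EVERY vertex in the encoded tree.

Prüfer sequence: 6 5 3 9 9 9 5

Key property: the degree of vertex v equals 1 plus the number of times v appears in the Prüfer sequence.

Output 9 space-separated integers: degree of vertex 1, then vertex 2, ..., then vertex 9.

p_1 = 6: count[6] becomes 1
p_2 = 5: count[5] becomes 1
p_3 = 3: count[3] becomes 1
p_4 = 9: count[9] becomes 1
p_5 = 9: count[9] becomes 2
p_6 = 9: count[9] becomes 3
p_7 = 5: count[5] becomes 2
Degrees (1 + count): deg[1]=1+0=1, deg[2]=1+0=1, deg[3]=1+1=2, deg[4]=1+0=1, deg[5]=1+2=3, deg[6]=1+1=2, deg[7]=1+0=1, deg[8]=1+0=1, deg[9]=1+3=4

Answer: 1 1 2 1 3 2 1 1 4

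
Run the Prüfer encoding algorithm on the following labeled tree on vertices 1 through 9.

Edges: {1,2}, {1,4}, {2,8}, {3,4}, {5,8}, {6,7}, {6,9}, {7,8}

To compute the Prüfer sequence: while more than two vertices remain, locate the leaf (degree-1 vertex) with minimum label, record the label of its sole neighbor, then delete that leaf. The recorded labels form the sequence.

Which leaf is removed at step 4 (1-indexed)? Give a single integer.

Step 1: current leaves = {3,5,9}. Remove leaf 3 (neighbor: 4).
Step 2: current leaves = {4,5,9}. Remove leaf 4 (neighbor: 1).
Step 3: current leaves = {1,5,9}. Remove leaf 1 (neighbor: 2).
Step 4: current leaves = {2,5,9}. Remove leaf 2 (neighbor: 8).

Answer: 2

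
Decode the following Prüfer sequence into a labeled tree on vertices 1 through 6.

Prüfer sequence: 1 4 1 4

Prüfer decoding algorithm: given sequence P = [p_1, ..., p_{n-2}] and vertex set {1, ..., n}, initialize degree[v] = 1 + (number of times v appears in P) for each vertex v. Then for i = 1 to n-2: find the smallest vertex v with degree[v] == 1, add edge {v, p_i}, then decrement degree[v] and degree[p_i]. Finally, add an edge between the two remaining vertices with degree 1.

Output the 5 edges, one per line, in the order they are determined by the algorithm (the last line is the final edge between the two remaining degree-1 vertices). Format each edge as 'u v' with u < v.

Answer: 1 2
3 4
1 5
1 4
4 6

Derivation:
Initial degrees: {1:3, 2:1, 3:1, 4:3, 5:1, 6:1}
Step 1: smallest deg-1 vertex = 2, p_1 = 1. Add edge {1,2}. Now deg[2]=0, deg[1]=2.
Step 2: smallest deg-1 vertex = 3, p_2 = 4. Add edge {3,4}. Now deg[3]=0, deg[4]=2.
Step 3: smallest deg-1 vertex = 5, p_3 = 1. Add edge {1,5}. Now deg[5]=0, deg[1]=1.
Step 4: smallest deg-1 vertex = 1, p_4 = 4. Add edge {1,4}. Now deg[1]=0, deg[4]=1.
Final: two remaining deg-1 vertices are 4, 6. Add edge {4,6}.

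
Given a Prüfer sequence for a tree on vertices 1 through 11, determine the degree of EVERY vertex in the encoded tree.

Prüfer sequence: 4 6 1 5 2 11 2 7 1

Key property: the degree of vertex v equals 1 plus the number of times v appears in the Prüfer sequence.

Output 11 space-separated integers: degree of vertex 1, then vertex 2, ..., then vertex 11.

p_1 = 4: count[4] becomes 1
p_2 = 6: count[6] becomes 1
p_3 = 1: count[1] becomes 1
p_4 = 5: count[5] becomes 1
p_5 = 2: count[2] becomes 1
p_6 = 11: count[11] becomes 1
p_7 = 2: count[2] becomes 2
p_8 = 7: count[7] becomes 1
p_9 = 1: count[1] becomes 2
Degrees (1 + count): deg[1]=1+2=3, deg[2]=1+2=3, deg[3]=1+0=1, deg[4]=1+1=2, deg[5]=1+1=2, deg[6]=1+1=2, deg[7]=1+1=2, deg[8]=1+0=1, deg[9]=1+0=1, deg[10]=1+0=1, deg[11]=1+1=2

Answer: 3 3 1 2 2 2 2 1 1 1 2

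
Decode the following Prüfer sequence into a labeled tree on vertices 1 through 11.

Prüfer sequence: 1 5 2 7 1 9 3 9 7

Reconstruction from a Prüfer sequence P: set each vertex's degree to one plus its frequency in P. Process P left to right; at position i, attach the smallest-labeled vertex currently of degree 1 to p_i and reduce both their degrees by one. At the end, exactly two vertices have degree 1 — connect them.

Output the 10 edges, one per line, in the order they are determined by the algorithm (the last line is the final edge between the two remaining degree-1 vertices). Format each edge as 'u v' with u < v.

Answer: 1 4
5 6
2 5
2 7
1 8
1 9
3 10
3 9
7 9
7 11

Derivation:
Initial degrees: {1:3, 2:2, 3:2, 4:1, 5:2, 6:1, 7:3, 8:1, 9:3, 10:1, 11:1}
Step 1: smallest deg-1 vertex = 4, p_1 = 1. Add edge {1,4}. Now deg[4]=0, deg[1]=2.
Step 2: smallest deg-1 vertex = 6, p_2 = 5. Add edge {5,6}. Now deg[6]=0, deg[5]=1.
Step 3: smallest deg-1 vertex = 5, p_3 = 2. Add edge {2,5}. Now deg[5]=0, deg[2]=1.
Step 4: smallest deg-1 vertex = 2, p_4 = 7. Add edge {2,7}. Now deg[2]=0, deg[7]=2.
Step 5: smallest deg-1 vertex = 8, p_5 = 1. Add edge {1,8}. Now deg[8]=0, deg[1]=1.
Step 6: smallest deg-1 vertex = 1, p_6 = 9. Add edge {1,9}. Now deg[1]=0, deg[9]=2.
Step 7: smallest deg-1 vertex = 10, p_7 = 3. Add edge {3,10}. Now deg[10]=0, deg[3]=1.
Step 8: smallest deg-1 vertex = 3, p_8 = 9. Add edge {3,9}. Now deg[3]=0, deg[9]=1.
Step 9: smallest deg-1 vertex = 9, p_9 = 7. Add edge {7,9}. Now deg[9]=0, deg[7]=1.
Final: two remaining deg-1 vertices are 7, 11. Add edge {7,11}.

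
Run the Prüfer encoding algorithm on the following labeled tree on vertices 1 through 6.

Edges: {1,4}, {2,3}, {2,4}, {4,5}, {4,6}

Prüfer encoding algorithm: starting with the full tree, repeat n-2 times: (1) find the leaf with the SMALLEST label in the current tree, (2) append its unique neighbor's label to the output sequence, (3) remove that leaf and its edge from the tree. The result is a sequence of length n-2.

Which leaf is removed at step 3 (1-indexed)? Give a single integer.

Answer: 2

Derivation:
Step 1: current leaves = {1,3,5,6}. Remove leaf 1 (neighbor: 4).
Step 2: current leaves = {3,5,6}. Remove leaf 3 (neighbor: 2).
Step 3: current leaves = {2,5,6}. Remove leaf 2 (neighbor: 4).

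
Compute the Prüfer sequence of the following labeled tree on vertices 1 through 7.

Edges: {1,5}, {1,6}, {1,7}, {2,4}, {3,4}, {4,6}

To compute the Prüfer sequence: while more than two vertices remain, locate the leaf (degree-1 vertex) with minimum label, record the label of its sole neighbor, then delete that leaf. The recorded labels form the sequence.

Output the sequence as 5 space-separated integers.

Step 1: leaves = {2,3,5,7}. Remove smallest leaf 2, emit neighbor 4.
Step 2: leaves = {3,5,7}. Remove smallest leaf 3, emit neighbor 4.
Step 3: leaves = {4,5,7}. Remove smallest leaf 4, emit neighbor 6.
Step 4: leaves = {5,6,7}. Remove smallest leaf 5, emit neighbor 1.
Step 5: leaves = {6,7}. Remove smallest leaf 6, emit neighbor 1.
Done: 2 vertices remain (1, 7). Sequence = [4 4 6 1 1]

Answer: 4 4 6 1 1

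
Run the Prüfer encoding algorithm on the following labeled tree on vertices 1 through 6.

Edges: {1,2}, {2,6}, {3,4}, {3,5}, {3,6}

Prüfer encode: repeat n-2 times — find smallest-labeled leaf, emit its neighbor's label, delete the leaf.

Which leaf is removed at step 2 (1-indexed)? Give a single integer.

Step 1: current leaves = {1,4,5}. Remove leaf 1 (neighbor: 2).
Step 2: current leaves = {2,4,5}. Remove leaf 2 (neighbor: 6).

Answer: 2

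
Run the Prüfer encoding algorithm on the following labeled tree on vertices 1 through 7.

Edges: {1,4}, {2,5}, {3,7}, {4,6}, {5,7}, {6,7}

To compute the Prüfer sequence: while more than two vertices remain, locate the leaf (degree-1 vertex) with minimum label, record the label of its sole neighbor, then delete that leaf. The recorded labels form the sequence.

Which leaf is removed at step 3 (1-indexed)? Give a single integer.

Answer: 3

Derivation:
Step 1: current leaves = {1,2,3}. Remove leaf 1 (neighbor: 4).
Step 2: current leaves = {2,3,4}. Remove leaf 2 (neighbor: 5).
Step 3: current leaves = {3,4,5}. Remove leaf 3 (neighbor: 7).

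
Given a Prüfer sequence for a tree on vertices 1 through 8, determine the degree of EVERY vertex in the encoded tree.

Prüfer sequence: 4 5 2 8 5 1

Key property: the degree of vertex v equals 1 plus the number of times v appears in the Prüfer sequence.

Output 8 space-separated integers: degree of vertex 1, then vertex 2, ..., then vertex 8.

Answer: 2 2 1 2 3 1 1 2

Derivation:
p_1 = 4: count[4] becomes 1
p_2 = 5: count[5] becomes 1
p_3 = 2: count[2] becomes 1
p_4 = 8: count[8] becomes 1
p_5 = 5: count[5] becomes 2
p_6 = 1: count[1] becomes 1
Degrees (1 + count): deg[1]=1+1=2, deg[2]=1+1=2, deg[3]=1+0=1, deg[4]=1+1=2, deg[5]=1+2=3, deg[6]=1+0=1, deg[7]=1+0=1, deg[8]=1+1=2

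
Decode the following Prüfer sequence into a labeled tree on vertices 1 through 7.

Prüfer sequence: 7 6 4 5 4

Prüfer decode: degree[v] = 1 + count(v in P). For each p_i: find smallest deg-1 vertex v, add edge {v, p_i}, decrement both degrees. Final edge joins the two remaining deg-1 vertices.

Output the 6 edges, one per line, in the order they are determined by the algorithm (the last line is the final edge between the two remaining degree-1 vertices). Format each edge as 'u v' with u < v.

Initial degrees: {1:1, 2:1, 3:1, 4:3, 5:2, 6:2, 7:2}
Step 1: smallest deg-1 vertex = 1, p_1 = 7. Add edge {1,7}. Now deg[1]=0, deg[7]=1.
Step 2: smallest deg-1 vertex = 2, p_2 = 6. Add edge {2,6}. Now deg[2]=0, deg[6]=1.
Step 3: smallest deg-1 vertex = 3, p_3 = 4. Add edge {3,4}. Now deg[3]=0, deg[4]=2.
Step 4: smallest deg-1 vertex = 6, p_4 = 5. Add edge {5,6}. Now deg[6]=0, deg[5]=1.
Step 5: smallest deg-1 vertex = 5, p_5 = 4. Add edge {4,5}. Now deg[5]=0, deg[4]=1.
Final: two remaining deg-1 vertices are 4, 7. Add edge {4,7}.

Answer: 1 7
2 6
3 4
5 6
4 5
4 7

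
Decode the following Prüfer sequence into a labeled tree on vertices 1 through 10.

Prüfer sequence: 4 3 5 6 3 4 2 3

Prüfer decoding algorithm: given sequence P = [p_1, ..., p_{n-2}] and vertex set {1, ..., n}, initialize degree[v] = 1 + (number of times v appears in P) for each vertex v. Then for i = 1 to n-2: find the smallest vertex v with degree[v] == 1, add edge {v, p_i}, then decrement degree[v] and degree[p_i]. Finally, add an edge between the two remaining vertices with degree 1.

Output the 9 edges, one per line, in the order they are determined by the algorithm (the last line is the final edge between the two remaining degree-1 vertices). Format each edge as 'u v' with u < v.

Initial degrees: {1:1, 2:2, 3:4, 4:3, 5:2, 6:2, 7:1, 8:1, 9:1, 10:1}
Step 1: smallest deg-1 vertex = 1, p_1 = 4. Add edge {1,4}. Now deg[1]=0, deg[4]=2.
Step 2: smallest deg-1 vertex = 7, p_2 = 3. Add edge {3,7}. Now deg[7]=0, deg[3]=3.
Step 3: smallest deg-1 vertex = 8, p_3 = 5. Add edge {5,8}. Now deg[8]=0, deg[5]=1.
Step 4: smallest deg-1 vertex = 5, p_4 = 6. Add edge {5,6}. Now deg[5]=0, deg[6]=1.
Step 5: smallest deg-1 vertex = 6, p_5 = 3. Add edge {3,6}. Now deg[6]=0, deg[3]=2.
Step 6: smallest deg-1 vertex = 9, p_6 = 4. Add edge {4,9}. Now deg[9]=0, deg[4]=1.
Step 7: smallest deg-1 vertex = 4, p_7 = 2. Add edge {2,4}. Now deg[4]=0, deg[2]=1.
Step 8: smallest deg-1 vertex = 2, p_8 = 3. Add edge {2,3}. Now deg[2]=0, deg[3]=1.
Final: two remaining deg-1 vertices are 3, 10. Add edge {3,10}.

Answer: 1 4
3 7
5 8
5 6
3 6
4 9
2 4
2 3
3 10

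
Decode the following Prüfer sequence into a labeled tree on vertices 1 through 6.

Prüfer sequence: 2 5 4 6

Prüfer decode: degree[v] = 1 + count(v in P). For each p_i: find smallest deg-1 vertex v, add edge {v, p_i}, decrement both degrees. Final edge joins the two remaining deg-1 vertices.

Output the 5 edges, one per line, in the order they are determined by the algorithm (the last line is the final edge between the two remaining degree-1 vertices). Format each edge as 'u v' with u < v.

Answer: 1 2
2 5
3 4
4 6
5 6

Derivation:
Initial degrees: {1:1, 2:2, 3:1, 4:2, 5:2, 6:2}
Step 1: smallest deg-1 vertex = 1, p_1 = 2. Add edge {1,2}. Now deg[1]=0, deg[2]=1.
Step 2: smallest deg-1 vertex = 2, p_2 = 5. Add edge {2,5}. Now deg[2]=0, deg[5]=1.
Step 3: smallest deg-1 vertex = 3, p_3 = 4. Add edge {3,4}. Now deg[3]=0, deg[4]=1.
Step 4: smallest deg-1 vertex = 4, p_4 = 6. Add edge {4,6}. Now deg[4]=0, deg[6]=1.
Final: two remaining deg-1 vertices are 5, 6. Add edge {5,6}.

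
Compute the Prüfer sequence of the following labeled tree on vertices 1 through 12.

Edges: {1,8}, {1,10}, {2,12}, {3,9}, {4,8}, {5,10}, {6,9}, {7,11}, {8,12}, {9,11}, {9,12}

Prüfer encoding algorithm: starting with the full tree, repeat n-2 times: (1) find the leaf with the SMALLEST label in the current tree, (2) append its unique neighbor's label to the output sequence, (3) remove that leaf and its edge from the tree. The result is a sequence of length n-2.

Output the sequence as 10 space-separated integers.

Answer: 12 9 8 10 9 11 1 8 12 9

Derivation:
Step 1: leaves = {2,3,4,5,6,7}. Remove smallest leaf 2, emit neighbor 12.
Step 2: leaves = {3,4,5,6,7}. Remove smallest leaf 3, emit neighbor 9.
Step 3: leaves = {4,5,6,7}. Remove smallest leaf 4, emit neighbor 8.
Step 4: leaves = {5,6,7}. Remove smallest leaf 5, emit neighbor 10.
Step 5: leaves = {6,7,10}. Remove smallest leaf 6, emit neighbor 9.
Step 6: leaves = {7,10}. Remove smallest leaf 7, emit neighbor 11.
Step 7: leaves = {10,11}. Remove smallest leaf 10, emit neighbor 1.
Step 8: leaves = {1,11}. Remove smallest leaf 1, emit neighbor 8.
Step 9: leaves = {8,11}. Remove smallest leaf 8, emit neighbor 12.
Step 10: leaves = {11,12}. Remove smallest leaf 11, emit neighbor 9.
Done: 2 vertices remain (9, 12). Sequence = [12 9 8 10 9 11 1 8 12 9]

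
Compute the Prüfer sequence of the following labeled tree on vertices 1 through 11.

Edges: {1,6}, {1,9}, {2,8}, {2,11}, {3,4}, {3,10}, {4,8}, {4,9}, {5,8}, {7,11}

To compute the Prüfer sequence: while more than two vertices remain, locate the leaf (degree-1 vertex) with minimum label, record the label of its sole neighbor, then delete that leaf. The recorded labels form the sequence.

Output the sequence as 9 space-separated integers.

Step 1: leaves = {5,6,7,10}. Remove smallest leaf 5, emit neighbor 8.
Step 2: leaves = {6,7,10}. Remove smallest leaf 6, emit neighbor 1.
Step 3: leaves = {1,7,10}. Remove smallest leaf 1, emit neighbor 9.
Step 4: leaves = {7,9,10}. Remove smallest leaf 7, emit neighbor 11.
Step 5: leaves = {9,10,11}. Remove smallest leaf 9, emit neighbor 4.
Step 6: leaves = {10,11}. Remove smallest leaf 10, emit neighbor 3.
Step 7: leaves = {3,11}. Remove smallest leaf 3, emit neighbor 4.
Step 8: leaves = {4,11}. Remove smallest leaf 4, emit neighbor 8.
Step 9: leaves = {8,11}. Remove smallest leaf 8, emit neighbor 2.
Done: 2 vertices remain (2, 11). Sequence = [8 1 9 11 4 3 4 8 2]

Answer: 8 1 9 11 4 3 4 8 2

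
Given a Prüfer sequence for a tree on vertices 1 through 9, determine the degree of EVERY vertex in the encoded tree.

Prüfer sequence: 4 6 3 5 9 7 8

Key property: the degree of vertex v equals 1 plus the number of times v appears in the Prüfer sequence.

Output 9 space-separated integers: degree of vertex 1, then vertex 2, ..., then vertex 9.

p_1 = 4: count[4] becomes 1
p_2 = 6: count[6] becomes 1
p_3 = 3: count[3] becomes 1
p_4 = 5: count[5] becomes 1
p_5 = 9: count[9] becomes 1
p_6 = 7: count[7] becomes 1
p_7 = 8: count[8] becomes 1
Degrees (1 + count): deg[1]=1+0=1, deg[2]=1+0=1, deg[3]=1+1=2, deg[4]=1+1=2, deg[5]=1+1=2, deg[6]=1+1=2, deg[7]=1+1=2, deg[8]=1+1=2, deg[9]=1+1=2

Answer: 1 1 2 2 2 2 2 2 2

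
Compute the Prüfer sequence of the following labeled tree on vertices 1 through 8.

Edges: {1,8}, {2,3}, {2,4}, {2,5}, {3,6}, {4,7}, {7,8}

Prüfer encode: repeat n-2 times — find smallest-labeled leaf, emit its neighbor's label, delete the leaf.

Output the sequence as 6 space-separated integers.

Answer: 8 2 3 2 4 7

Derivation:
Step 1: leaves = {1,5,6}. Remove smallest leaf 1, emit neighbor 8.
Step 2: leaves = {5,6,8}. Remove smallest leaf 5, emit neighbor 2.
Step 3: leaves = {6,8}. Remove smallest leaf 6, emit neighbor 3.
Step 4: leaves = {3,8}. Remove smallest leaf 3, emit neighbor 2.
Step 5: leaves = {2,8}. Remove smallest leaf 2, emit neighbor 4.
Step 6: leaves = {4,8}. Remove smallest leaf 4, emit neighbor 7.
Done: 2 vertices remain (7, 8). Sequence = [8 2 3 2 4 7]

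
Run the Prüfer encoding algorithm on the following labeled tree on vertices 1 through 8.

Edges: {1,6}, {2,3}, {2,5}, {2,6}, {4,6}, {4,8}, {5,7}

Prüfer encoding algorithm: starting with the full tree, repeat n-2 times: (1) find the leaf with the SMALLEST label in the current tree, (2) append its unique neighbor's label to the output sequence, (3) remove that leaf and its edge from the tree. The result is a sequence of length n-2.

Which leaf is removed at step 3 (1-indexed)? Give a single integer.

Step 1: current leaves = {1,3,7,8}. Remove leaf 1 (neighbor: 6).
Step 2: current leaves = {3,7,8}. Remove leaf 3 (neighbor: 2).
Step 3: current leaves = {7,8}. Remove leaf 7 (neighbor: 5).

Answer: 7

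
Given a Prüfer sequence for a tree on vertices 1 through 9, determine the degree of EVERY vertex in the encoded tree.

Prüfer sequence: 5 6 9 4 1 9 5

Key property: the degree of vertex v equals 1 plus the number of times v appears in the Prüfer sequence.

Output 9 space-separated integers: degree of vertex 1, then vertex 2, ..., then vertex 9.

p_1 = 5: count[5] becomes 1
p_2 = 6: count[6] becomes 1
p_3 = 9: count[9] becomes 1
p_4 = 4: count[4] becomes 1
p_5 = 1: count[1] becomes 1
p_6 = 9: count[9] becomes 2
p_7 = 5: count[5] becomes 2
Degrees (1 + count): deg[1]=1+1=2, deg[2]=1+0=1, deg[3]=1+0=1, deg[4]=1+1=2, deg[5]=1+2=3, deg[6]=1+1=2, deg[7]=1+0=1, deg[8]=1+0=1, deg[9]=1+2=3

Answer: 2 1 1 2 3 2 1 1 3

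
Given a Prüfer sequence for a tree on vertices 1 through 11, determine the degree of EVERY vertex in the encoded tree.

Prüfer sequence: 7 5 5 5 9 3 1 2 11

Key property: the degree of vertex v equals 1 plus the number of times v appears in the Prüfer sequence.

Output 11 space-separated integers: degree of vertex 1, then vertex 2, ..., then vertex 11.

Answer: 2 2 2 1 4 1 2 1 2 1 2

Derivation:
p_1 = 7: count[7] becomes 1
p_2 = 5: count[5] becomes 1
p_3 = 5: count[5] becomes 2
p_4 = 5: count[5] becomes 3
p_5 = 9: count[9] becomes 1
p_6 = 3: count[3] becomes 1
p_7 = 1: count[1] becomes 1
p_8 = 2: count[2] becomes 1
p_9 = 11: count[11] becomes 1
Degrees (1 + count): deg[1]=1+1=2, deg[2]=1+1=2, deg[3]=1+1=2, deg[4]=1+0=1, deg[5]=1+3=4, deg[6]=1+0=1, deg[7]=1+1=2, deg[8]=1+0=1, deg[9]=1+1=2, deg[10]=1+0=1, deg[11]=1+1=2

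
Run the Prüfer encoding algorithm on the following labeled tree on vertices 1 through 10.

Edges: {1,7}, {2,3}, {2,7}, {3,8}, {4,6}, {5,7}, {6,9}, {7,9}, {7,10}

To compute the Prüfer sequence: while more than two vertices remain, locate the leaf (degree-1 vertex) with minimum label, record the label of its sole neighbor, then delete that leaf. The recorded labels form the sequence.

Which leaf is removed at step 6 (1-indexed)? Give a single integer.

Answer: 3

Derivation:
Step 1: current leaves = {1,4,5,8,10}. Remove leaf 1 (neighbor: 7).
Step 2: current leaves = {4,5,8,10}. Remove leaf 4 (neighbor: 6).
Step 3: current leaves = {5,6,8,10}. Remove leaf 5 (neighbor: 7).
Step 4: current leaves = {6,8,10}. Remove leaf 6 (neighbor: 9).
Step 5: current leaves = {8,9,10}. Remove leaf 8 (neighbor: 3).
Step 6: current leaves = {3,9,10}. Remove leaf 3 (neighbor: 2).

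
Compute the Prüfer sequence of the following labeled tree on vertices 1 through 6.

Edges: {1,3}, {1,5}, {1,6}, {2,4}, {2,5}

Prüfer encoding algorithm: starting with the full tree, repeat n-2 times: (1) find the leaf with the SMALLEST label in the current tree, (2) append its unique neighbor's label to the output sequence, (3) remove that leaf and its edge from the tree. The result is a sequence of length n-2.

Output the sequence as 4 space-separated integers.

Answer: 1 2 5 1

Derivation:
Step 1: leaves = {3,4,6}. Remove smallest leaf 3, emit neighbor 1.
Step 2: leaves = {4,6}. Remove smallest leaf 4, emit neighbor 2.
Step 3: leaves = {2,6}. Remove smallest leaf 2, emit neighbor 5.
Step 4: leaves = {5,6}. Remove smallest leaf 5, emit neighbor 1.
Done: 2 vertices remain (1, 6). Sequence = [1 2 5 1]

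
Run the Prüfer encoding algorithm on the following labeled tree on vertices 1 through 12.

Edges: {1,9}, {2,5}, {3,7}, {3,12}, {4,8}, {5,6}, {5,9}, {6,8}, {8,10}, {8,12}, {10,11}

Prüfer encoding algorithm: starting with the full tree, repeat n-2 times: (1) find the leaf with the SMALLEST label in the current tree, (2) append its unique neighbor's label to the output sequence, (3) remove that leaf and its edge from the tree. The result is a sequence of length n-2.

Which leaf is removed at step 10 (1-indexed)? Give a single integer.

Answer: 10

Derivation:
Step 1: current leaves = {1,2,4,7,11}. Remove leaf 1 (neighbor: 9).
Step 2: current leaves = {2,4,7,9,11}. Remove leaf 2 (neighbor: 5).
Step 3: current leaves = {4,7,9,11}. Remove leaf 4 (neighbor: 8).
Step 4: current leaves = {7,9,11}. Remove leaf 7 (neighbor: 3).
Step 5: current leaves = {3,9,11}. Remove leaf 3 (neighbor: 12).
Step 6: current leaves = {9,11,12}. Remove leaf 9 (neighbor: 5).
Step 7: current leaves = {5,11,12}. Remove leaf 5 (neighbor: 6).
Step 8: current leaves = {6,11,12}. Remove leaf 6 (neighbor: 8).
Step 9: current leaves = {11,12}. Remove leaf 11 (neighbor: 10).
Step 10: current leaves = {10,12}. Remove leaf 10 (neighbor: 8).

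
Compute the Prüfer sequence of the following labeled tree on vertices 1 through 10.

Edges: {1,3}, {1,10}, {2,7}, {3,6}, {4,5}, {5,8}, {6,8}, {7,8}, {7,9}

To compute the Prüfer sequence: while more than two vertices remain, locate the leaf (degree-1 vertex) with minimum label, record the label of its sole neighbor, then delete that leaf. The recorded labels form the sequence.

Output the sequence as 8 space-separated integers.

Answer: 7 5 8 7 8 6 3 1

Derivation:
Step 1: leaves = {2,4,9,10}. Remove smallest leaf 2, emit neighbor 7.
Step 2: leaves = {4,9,10}. Remove smallest leaf 4, emit neighbor 5.
Step 3: leaves = {5,9,10}. Remove smallest leaf 5, emit neighbor 8.
Step 4: leaves = {9,10}. Remove smallest leaf 9, emit neighbor 7.
Step 5: leaves = {7,10}. Remove smallest leaf 7, emit neighbor 8.
Step 6: leaves = {8,10}. Remove smallest leaf 8, emit neighbor 6.
Step 7: leaves = {6,10}. Remove smallest leaf 6, emit neighbor 3.
Step 8: leaves = {3,10}. Remove smallest leaf 3, emit neighbor 1.
Done: 2 vertices remain (1, 10). Sequence = [7 5 8 7 8 6 3 1]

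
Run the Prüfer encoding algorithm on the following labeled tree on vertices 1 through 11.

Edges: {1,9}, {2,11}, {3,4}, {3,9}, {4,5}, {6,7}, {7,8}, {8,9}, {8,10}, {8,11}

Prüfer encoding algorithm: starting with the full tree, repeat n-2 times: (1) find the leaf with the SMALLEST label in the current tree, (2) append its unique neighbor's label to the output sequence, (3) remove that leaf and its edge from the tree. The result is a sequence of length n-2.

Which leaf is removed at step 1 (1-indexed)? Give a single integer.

Answer: 1

Derivation:
Step 1: current leaves = {1,2,5,6,10}. Remove leaf 1 (neighbor: 9).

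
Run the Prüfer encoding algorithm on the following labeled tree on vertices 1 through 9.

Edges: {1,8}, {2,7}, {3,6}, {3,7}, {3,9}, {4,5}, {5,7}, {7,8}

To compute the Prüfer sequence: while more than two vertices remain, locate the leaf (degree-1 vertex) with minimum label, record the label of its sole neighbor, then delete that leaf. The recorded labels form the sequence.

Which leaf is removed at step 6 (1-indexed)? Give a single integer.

Step 1: current leaves = {1,2,4,6,9}. Remove leaf 1 (neighbor: 8).
Step 2: current leaves = {2,4,6,8,9}. Remove leaf 2 (neighbor: 7).
Step 3: current leaves = {4,6,8,9}. Remove leaf 4 (neighbor: 5).
Step 4: current leaves = {5,6,8,9}. Remove leaf 5 (neighbor: 7).
Step 5: current leaves = {6,8,9}. Remove leaf 6 (neighbor: 3).
Step 6: current leaves = {8,9}. Remove leaf 8 (neighbor: 7).

Answer: 8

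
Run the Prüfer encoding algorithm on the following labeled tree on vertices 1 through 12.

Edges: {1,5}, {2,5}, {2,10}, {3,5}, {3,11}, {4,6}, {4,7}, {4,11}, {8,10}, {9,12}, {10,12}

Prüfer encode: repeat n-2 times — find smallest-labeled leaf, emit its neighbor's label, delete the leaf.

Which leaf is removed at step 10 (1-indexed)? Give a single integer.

Answer: 2

Derivation:
Step 1: current leaves = {1,6,7,8,9}. Remove leaf 1 (neighbor: 5).
Step 2: current leaves = {6,7,8,9}. Remove leaf 6 (neighbor: 4).
Step 3: current leaves = {7,8,9}. Remove leaf 7 (neighbor: 4).
Step 4: current leaves = {4,8,9}. Remove leaf 4 (neighbor: 11).
Step 5: current leaves = {8,9,11}. Remove leaf 8 (neighbor: 10).
Step 6: current leaves = {9,11}. Remove leaf 9 (neighbor: 12).
Step 7: current leaves = {11,12}. Remove leaf 11 (neighbor: 3).
Step 8: current leaves = {3,12}. Remove leaf 3 (neighbor: 5).
Step 9: current leaves = {5,12}. Remove leaf 5 (neighbor: 2).
Step 10: current leaves = {2,12}. Remove leaf 2 (neighbor: 10).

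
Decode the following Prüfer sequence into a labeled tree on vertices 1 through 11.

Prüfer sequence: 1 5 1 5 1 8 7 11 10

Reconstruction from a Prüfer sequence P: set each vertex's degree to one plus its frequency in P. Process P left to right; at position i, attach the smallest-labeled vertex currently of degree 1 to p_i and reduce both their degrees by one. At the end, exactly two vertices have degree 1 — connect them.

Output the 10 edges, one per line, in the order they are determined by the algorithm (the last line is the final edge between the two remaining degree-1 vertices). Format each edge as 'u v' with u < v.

Initial degrees: {1:4, 2:1, 3:1, 4:1, 5:3, 6:1, 7:2, 8:2, 9:1, 10:2, 11:2}
Step 1: smallest deg-1 vertex = 2, p_1 = 1. Add edge {1,2}. Now deg[2]=0, deg[1]=3.
Step 2: smallest deg-1 vertex = 3, p_2 = 5. Add edge {3,5}. Now deg[3]=0, deg[5]=2.
Step 3: smallest deg-1 vertex = 4, p_3 = 1. Add edge {1,4}. Now deg[4]=0, deg[1]=2.
Step 4: smallest deg-1 vertex = 6, p_4 = 5. Add edge {5,6}. Now deg[6]=0, deg[5]=1.
Step 5: smallest deg-1 vertex = 5, p_5 = 1. Add edge {1,5}. Now deg[5]=0, deg[1]=1.
Step 6: smallest deg-1 vertex = 1, p_6 = 8. Add edge {1,8}. Now deg[1]=0, deg[8]=1.
Step 7: smallest deg-1 vertex = 8, p_7 = 7. Add edge {7,8}. Now deg[8]=0, deg[7]=1.
Step 8: smallest deg-1 vertex = 7, p_8 = 11. Add edge {7,11}. Now deg[7]=0, deg[11]=1.
Step 9: smallest deg-1 vertex = 9, p_9 = 10. Add edge {9,10}. Now deg[9]=0, deg[10]=1.
Final: two remaining deg-1 vertices are 10, 11. Add edge {10,11}.

Answer: 1 2
3 5
1 4
5 6
1 5
1 8
7 8
7 11
9 10
10 11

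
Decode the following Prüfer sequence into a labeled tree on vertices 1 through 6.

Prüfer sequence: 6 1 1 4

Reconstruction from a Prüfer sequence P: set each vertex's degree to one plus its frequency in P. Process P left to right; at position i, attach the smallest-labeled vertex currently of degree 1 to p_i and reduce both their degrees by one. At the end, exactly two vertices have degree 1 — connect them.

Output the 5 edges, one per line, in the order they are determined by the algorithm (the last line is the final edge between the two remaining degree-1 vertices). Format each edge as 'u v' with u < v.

Answer: 2 6
1 3
1 5
1 4
4 6

Derivation:
Initial degrees: {1:3, 2:1, 3:1, 4:2, 5:1, 6:2}
Step 1: smallest deg-1 vertex = 2, p_1 = 6. Add edge {2,6}. Now deg[2]=0, deg[6]=1.
Step 2: smallest deg-1 vertex = 3, p_2 = 1. Add edge {1,3}. Now deg[3]=0, deg[1]=2.
Step 3: smallest deg-1 vertex = 5, p_3 = 1. Add edge {1,5}. Now deg[5]=0, deg[1]=1.
Step 4: smallest deg-1 vertex = 1, p_4 = 4. Add edge {1,4}. Now deg[1]=0, deg[4]=1.
Final: two remaining deg-1 vertices are 4, 6. Add edge {4,6}.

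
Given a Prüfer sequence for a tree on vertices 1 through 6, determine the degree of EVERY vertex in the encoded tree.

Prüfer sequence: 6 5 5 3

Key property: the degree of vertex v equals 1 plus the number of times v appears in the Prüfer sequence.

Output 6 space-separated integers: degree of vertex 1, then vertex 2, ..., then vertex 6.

Answer: 1 1 2 1 3 2

Derivation:
p_1 = 6: count[6] becomes 1
p_2 = 5: count[5] becomes 1
p_3 = 5: count[5] becomes 2
p_4 = 3: count[3] becomes 1
Degrees (1 + count): deg[1]=1+0=1, deg[2]=1+0=1, deg[3]=1+1=2, deg[4]=1+0=1, deg[5]=1+2=3, deg[6]=1+1=2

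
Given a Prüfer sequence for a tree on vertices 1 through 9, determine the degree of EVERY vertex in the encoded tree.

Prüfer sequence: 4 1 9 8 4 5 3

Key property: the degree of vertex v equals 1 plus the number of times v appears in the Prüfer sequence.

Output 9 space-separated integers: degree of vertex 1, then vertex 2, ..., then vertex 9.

p_1 = 4: count[4] becomes 1
p_2 = 1: count[1] becomes 1
p_3 = 9: count[9] becomes 1
p_4 = 8: count[8] becomes 1
p_5 = 4: count[4] becomes 2
p_6 = 5: count[5] becomes 1
p_7 = 3: count[3] becomes 1
Degrees (1 + count): deg[1]=1+1=2, deg[2]=1+0=1, deg[3]=1+1=2, deg[4]=1+2=3, deg[5]=1+1=2, deg[6]=1+0=1, deg[7]=1+0=1, deg[8]=1+1=2, deg[9]=1+1=2

Answer: 2 1 2 3 2 1 1 2 2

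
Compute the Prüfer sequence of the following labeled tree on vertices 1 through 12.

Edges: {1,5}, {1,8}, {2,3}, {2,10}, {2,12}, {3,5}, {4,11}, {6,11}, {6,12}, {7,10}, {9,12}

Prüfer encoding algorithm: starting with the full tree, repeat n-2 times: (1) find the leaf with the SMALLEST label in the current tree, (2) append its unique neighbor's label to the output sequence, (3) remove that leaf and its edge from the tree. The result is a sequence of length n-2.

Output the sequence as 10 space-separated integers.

Step 1: leaves = {4,7,8,9}. Remove smallest leaf 4, emit neighbor 11.
Step 2: leaves = {7,8,9,11}. Remove smallest leaf 7, emit neighbor 10.
Step 3: leaves = {8,9,10,11}. Remove smallest leaf 8, emit neighbor 1.
Step 4: leaves = {1,9,10,11}. Remove smallest leaf 1, emit neighbor 5.
Step 5: leaves = {5,9,10,11}. Remove smallest leaf 5, emit neighbor 3.
Step 6: leaves = {3,9,10,11}. Remove smallest leaf 3, emit neighbor 2.
Step 7: leaves = {9,10,11}. Remove smallest leaf 9, emit neighbor 12.
Step 8: leaves = {10,11}. Remove smallest leaf 10, emit neighbor 2.
Step 9: leaves = {2,11}. Remove smallest leaf 2, emit neighbor 12.
Step 10: leaves = {11,12}. Remove smallest leaf 11, emit neighbor 6.
Done: 2 vertices remain (6, 12). Sequence = [11 10 1 5 3 2 12 2 12 6]

Answer: 11 10 1 5 3 2 12 2 12 6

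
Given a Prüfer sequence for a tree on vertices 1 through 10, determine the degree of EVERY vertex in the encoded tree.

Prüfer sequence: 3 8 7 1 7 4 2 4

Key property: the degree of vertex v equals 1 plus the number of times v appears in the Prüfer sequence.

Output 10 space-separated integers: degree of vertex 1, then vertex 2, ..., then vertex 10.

p_1 = 3: count[3] becomes 1
p_2 = 8: count[8] becomes 1
p_3 = 7: count[7] becomes 1
p_4 = 1: count[1] becomes 1
p_5 = 7: count[7] becomes 2
p_6 = 4: count[4] becomes 1
p_7 = 2: count[2] becomes 1
p_8 = 4: count[4] becomes 2
Degrees (1 + count): deg[1]=1+1=2, deg[2]=1+1=2, deg[3]=1+1=2, deg[4]=1+2=3, deg[5]=1+0=1, deg[6]=1+0=1, deg[7]=1+2=3, deg[8]=1+1=2, deg[9]=1+0=1, deg[10]=1+0=1

Answer: 2 2 2 3 1 1 3 2 1 1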